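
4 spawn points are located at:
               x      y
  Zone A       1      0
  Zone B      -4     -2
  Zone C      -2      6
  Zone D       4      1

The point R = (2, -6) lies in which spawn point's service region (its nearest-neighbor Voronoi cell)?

Zone A

Compare squared distances (the ordering matches that of the actual distances):
d²(R, Zone A) = (2−1)² + (-6−0)² = 1 + 36 = 37
d²(R, Zone B) = (2−(-4))² + (-6−(-2))² = 36 + 16 = 52
d²(R, Zone C) = (2−(-2))² + (-6−6)² = 16 + 144 = 160
d²(R, Zone D) = (2−4)² + (-6−1)² = 4 + 49 = 53
Zone A is nearest.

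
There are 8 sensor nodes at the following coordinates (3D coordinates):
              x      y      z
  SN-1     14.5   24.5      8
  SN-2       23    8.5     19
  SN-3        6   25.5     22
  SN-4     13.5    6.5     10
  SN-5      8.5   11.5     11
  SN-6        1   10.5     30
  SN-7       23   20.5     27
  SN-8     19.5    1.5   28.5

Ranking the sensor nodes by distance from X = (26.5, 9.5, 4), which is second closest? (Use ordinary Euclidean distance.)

Compare squared distances (the ordering matches that of the actual distances):
d²(X, SN-1) = (26.5−14.5)² + (9.5−24.5)² + (4−8)² = 144 + 225 + 16 = 385
d²(X, SN-2) = (26.5−23)² + (9.5−8.5)² + (4−19)² = 12.25 + 1 + 225 = 238.25
d²(X, SN-3) = (26.5−6)² + (9.5−25.5)² + (4−22)² = 420.25 + 256 + 324 = 1000.25
d²(X, SN-4) = (26.5−13.5)² + (9.5−6.5)² + (4−10)² = 169 + 9 + 36 = 214
d²(X, SN-5) = (26.5−8.5)² + (9.5−11.5)² + (4−11)² = 324 + 4 + 49 = 377
d²(X, SN-6) = (26.5−1)² + (9.5−10.5)² + (4−30)² = 650.25 + 1 + 676 = 1327.25
d²(X, SN-7) = (26.5−23)² + (9.5−20.5)² + (4−27)² = 12.25 + 121 + 529 = 662.25
d²(X, SN-8) = (26.5−19.5)² + (9.5−1.5)² + (4−28.5)² = 49 + 64 + 600.25 = 713.25
Sorted ascending: SN-4, SN-2, SN-5, … — the second-nearest is SN-2.

SN-2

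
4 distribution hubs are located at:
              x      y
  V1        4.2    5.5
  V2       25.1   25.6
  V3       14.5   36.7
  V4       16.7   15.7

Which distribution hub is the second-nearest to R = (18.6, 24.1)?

V4

Since √ is increasing, it suffices to compare squared distances:
|RV1|² = (18.6−4.2)² + (24.1−5.5)² = 207.36 + 345.96 = 553.32
|RV2|² = (18.6−25.1)² + (24.1−25.6)² = 42.25 + 2.25 = 44.5
|RV3|² = (18.6−14.5)² + (24.1−36.7)² = 16.81 + 158.76 = 175.57
|RV4|² = (18.6−16.7)² + (24.1−15.7)² = 3.61 + 70.56 = 74.17
Sorted ascending: V2, V4, V3, … — the second-nearest is V4.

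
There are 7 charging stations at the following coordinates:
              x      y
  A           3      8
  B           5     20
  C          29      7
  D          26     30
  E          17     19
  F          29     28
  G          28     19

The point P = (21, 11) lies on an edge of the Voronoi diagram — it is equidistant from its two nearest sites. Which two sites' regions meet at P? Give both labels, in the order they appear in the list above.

Squared distances from P to each site:
|PA|² = (21−3)² + (11−8)² = 324 + 9 = 333
|PB|² = (21−5)² + (11−20)² = 256 + 81 = 337
|PC|² = (21−29)² + (11−7)² = 64 + 16 = 80
|PD|² = (21−26)² + (11−30)² = 25 + 361 = 386
|PE|² = (21−17)² + (11−19)² = 16 + 64 = 80
|PF|² = (21−29)² + (11−28)² = 64 + 289 = 353
|PG|² = (21−28)² + (11−19)² = 49 + 64 = 113
P is equidistant from C and E (both at squared distance 80), and every other site is strictly farther — so P lies on the C–E Voronoi edge.

C and E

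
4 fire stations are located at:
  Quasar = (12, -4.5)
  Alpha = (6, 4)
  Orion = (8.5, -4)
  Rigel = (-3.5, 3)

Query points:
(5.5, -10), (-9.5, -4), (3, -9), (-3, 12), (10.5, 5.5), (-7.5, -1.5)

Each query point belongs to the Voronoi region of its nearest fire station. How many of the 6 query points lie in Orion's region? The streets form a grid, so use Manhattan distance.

2

(5.5, -10) — d to each: Quasar:12, Alpha:14.5, Orion:9, Rigel:22 → nearest is Orion
(-9.5, -4) — d to each: Quasar:22, Alpha:23.5, Orion:18, Rigel:13 → nearest is Rigel
(3, -9) — d to each: Quasar:13.5, Alpha:16, Orion:10.5, Rigel:18.5 → nearest is Orion
(-3, 12) — d to each: Quasar:31.5, Alpha:17, Orion:27.5, Rigel:9.5 → nearest is Rigel
(10.5, 5.5) — d to each: Quasar:11.5, Alpha:6, Orion:11.5, Rigel:16.5 → nearest is Alpha
(-7.5, -1.5) — d to each: Quasar:22.5, Alpha:19, Orion:18.5, Rigel:8.5 → nearest is Rigel
2 of the 6 points have Orion as nearest.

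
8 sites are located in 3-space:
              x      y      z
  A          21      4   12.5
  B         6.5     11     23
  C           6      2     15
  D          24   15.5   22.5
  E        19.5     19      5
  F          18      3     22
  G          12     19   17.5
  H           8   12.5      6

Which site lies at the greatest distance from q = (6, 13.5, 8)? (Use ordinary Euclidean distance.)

D

Compare squared distances (the ordering matches that of the actual distances):
|qA|² = (6−21)² + (13.5−4)² + (8−12.5)² = 225 + 90.25 + 20.25 = 335.5
|qB|² = (6−6.5)² + (13.5−11)² + (8−23)² = 0.25 + 6.25 + 225 = 231.5
|qC|² = (6−6)² + (13.5−2)² + (8−15)² = 0 + 132.25 + 49 = 181.25
|qD|² = (6−24)² + (13.5−15.5)² + (8−22.5)² = 324 + 4 + 210.25 = 538.25
|qE|² = (6−19.5)² + (13.5−19)² + (8−5)² = 182.25 + 30.25 + 9 = 221.5
|qF|² = (6−18)² + (13.5−3)² + (8−22)² = 144 + 110.25 + 196 = 450.25
|qG|² = (6−12)² + (13.5−19)² + (8−17.5)² = 36 + 30.25 + 90.25 = 156.5
|qH|² = (6−8)² + (13.5−12.5)² + (8−6)² = 4 + 1 + 4 = 9
The largest is to D.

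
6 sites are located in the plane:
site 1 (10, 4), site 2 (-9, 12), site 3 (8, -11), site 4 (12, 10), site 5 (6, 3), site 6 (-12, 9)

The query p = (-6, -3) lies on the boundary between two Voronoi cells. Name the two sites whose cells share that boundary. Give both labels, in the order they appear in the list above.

site 5 and site 6

Squared distances from p to each site:
d²(p, site 1) = (-6−10)² + (-3−4)² = 256 + 49 = 305
d²(p, site 2) = (-6−(-9))² + (-3−12)² = 9 + 225 = 234
d²(p, site 3) = (-6−8)² + (-3−(-11))² = 196 + 64 = 260
d²(p, site 4) = (-6−12)² + (-3−10)² = 324 + 169 = 493
d²(p, site 5) = (-6−6)² + (-3−3)² = 144 + 36 = 180
d²(p, site 6) = (-6−(-12))² + (-3−9)² = 36 + 144 = 180
p is equidistant from site 5 and site 6 (both at squared distance 180), and every other site is strictly farther — so p lies on the site 5–site 6 Voronoi edge.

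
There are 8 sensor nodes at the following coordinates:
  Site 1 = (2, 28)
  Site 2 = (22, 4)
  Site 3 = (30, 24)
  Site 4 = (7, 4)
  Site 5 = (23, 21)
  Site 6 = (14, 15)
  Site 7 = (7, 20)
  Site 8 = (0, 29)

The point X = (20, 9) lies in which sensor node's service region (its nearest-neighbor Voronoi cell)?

Site 2

Since √ is increasing, it suffices to compare squared distances:
d²(X, Site 1) = (20−2)² + (9−28)² = 324 + 361 = 685
d²(X, Site 2) = (20−22)² + (9−4)² = 4 + 25 = 29
d²(X, Site 3) = (20−30)² + (9−24)² = 100 + 225 = 325
d²(X, Site 4) = (20−7)² + (9−4)² = 169 + 25 = 194
d²(X, Site 5) = (20−23)² + (9−21)² = 9 + 144 = 153
d²(X, Site 6) = (20−14)² + (9−15)² = 36 + 36 = 72
d²(X, Site 7) = (20−7)² + (9−20)² = 169 + 121 = 290
d²(X, Site 8) = (20−0)² + (9−29)² = 400 + 400 = 800
Site 2 is nearest.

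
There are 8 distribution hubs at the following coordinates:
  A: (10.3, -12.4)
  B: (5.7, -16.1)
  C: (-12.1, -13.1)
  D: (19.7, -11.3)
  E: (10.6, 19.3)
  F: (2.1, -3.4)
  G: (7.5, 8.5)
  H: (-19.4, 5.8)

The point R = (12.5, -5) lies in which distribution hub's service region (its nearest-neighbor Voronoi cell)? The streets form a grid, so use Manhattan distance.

A

d(R,A) = 2.2 + 7.4 = 9.6
d(R,B) = 6.8 + 11.1 = 17.9
d(R,C) = 24.6 + 8.1 = 32.7
d(R,D) = 7.2 + 6.3 = 13.5
d(R,E) = 1.9 + 24.3 = 26.2
d(R,F) = 10.4 + 1.6 = 12
d(R,G) = 5 + 13.5 = 18.5
d(R,H) = 31.9 + 10.8 = 42.7
The smallest is to A, so R lies in the Voronoi region of A.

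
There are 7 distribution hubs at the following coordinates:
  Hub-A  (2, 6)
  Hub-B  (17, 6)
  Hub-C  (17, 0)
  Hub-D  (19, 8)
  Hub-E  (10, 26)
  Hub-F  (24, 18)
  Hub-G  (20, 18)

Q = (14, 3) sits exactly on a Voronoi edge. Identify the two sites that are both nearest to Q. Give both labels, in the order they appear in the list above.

Squared distances from Q to each site:
d²(Q, Hub-A) = (14−2)² + (3−6)² = 144 + 9 = 153
d²(Q, Hub-B) = (14−17)² + (3−6)² = 9 + 9 = 18
d²(Q, Hub-C) = (14−17)² + (3−0)² = 9 + 9 = 18
d²(Q, Hub-D) = (14−19)² + (3−8)² = 25 + 25 = 50
d²(Q, Hub-E) = (14−10)² + (3−26)² = 16 + 529 = 545
d²(Q, Hub-F) = (14−24)² + (3−18)² = 100 + 225 = 325
d²(Q, Hub-G) = (14−20)² + (3−18)² = 36 + 225 = 261
Q is equidistant from Hub-B and Hub-C (both at squared distance 18), and every other site is strictly farther — so Q lies on the Hub-B–Hub-C Voronoi edge.

Hub-B and Hub-C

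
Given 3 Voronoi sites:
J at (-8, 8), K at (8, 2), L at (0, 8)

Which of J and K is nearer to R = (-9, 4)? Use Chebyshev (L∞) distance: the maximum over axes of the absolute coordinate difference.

J

d(R,J) = max(1, 4) = 4
d(R,K) = max(17, 2) = 17
4 < 17, so J is closer.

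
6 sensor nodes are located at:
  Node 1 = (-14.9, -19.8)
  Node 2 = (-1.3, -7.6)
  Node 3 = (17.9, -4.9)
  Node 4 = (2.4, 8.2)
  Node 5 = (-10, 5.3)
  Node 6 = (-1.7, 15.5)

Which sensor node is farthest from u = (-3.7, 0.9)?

Node 1

Squared Euclidean distances:
d²(u, Node 1) = (-3.7−(-14.9))² + (0.9−(-19.8))² = 125.44 + 428.49 = 553.93
d²(u, Node 2) = (-3.7−(-1.3))² + (0.9−(-7.6))² = 5.76 + 72.25 = 78.01
d²(u, Node 3) = (-3.7−17.9)² + (0.9−(-4.9))² = 466.56 + 33.64 = 500.2
d²(u, Node 4) = (-3.7−2.4)² + (0.9−8.2)² = 37.21 + 53.29 = 90.5
d²(u, Node 5) = (-3.7−(-10))² + (0.9−5.3)² = 39.69 + 19.36 = 59.05
d²(u, Node 6) = (-3.7−(-1.7))² + (0.9−15.5)² = 4 + 213.16 = 217.16
The largest is to Node 1.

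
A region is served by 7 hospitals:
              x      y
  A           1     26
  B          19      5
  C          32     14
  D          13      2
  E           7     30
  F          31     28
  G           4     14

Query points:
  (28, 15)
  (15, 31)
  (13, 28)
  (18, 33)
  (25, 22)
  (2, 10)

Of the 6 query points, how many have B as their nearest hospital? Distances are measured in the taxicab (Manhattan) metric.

0

(28, 15) — d to each: A:38, B:19, C:5, D:28, E:36, F:16, G:25 → nearest is C
(15, 31) — d to each: A:19, B:30, C:34, D:31, E:9, F:19, G:28 → nearest is E
(13, 28) — d to each: A:14, B:29, C:33, D:26, E:8, F:18, G:23 → nearest is E
(18, 33) — d to each: A:24, B:29, C:33, D:36, E:14, F:18, G:33 → nearest is E
(25, 22) — d to each: A:28, B:23, C:15, D:32, E:26, F:12, G:29 → nearest is F
(2, 10) — d to each: A:17, B:22, C:34, D:19, E:25, F:47, G:6 → nearest is G
0 of the 6 points have B as nearest.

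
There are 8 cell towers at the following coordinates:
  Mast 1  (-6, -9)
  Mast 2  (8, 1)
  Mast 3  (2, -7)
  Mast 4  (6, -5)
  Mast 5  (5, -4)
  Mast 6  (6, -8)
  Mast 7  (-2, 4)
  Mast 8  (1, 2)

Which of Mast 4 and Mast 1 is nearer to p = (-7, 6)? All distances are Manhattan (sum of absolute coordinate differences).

d(p, Mast 4) = |-7−6| + |6−(-5)| = 13 + 11 = 24
d(p, Mast 1) = |-7−(-6)| + |6−(-9)| = 1 + 15 = 16
24 > 16, so Mast 1 is closer.

Mast 1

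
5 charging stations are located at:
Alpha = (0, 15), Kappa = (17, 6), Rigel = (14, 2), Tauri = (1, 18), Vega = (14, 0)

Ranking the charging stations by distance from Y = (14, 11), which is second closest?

Squared Euclidean distances:
d²(Y, Alpha) = (14−0)² + (11−15)² = 196 + 16 = 212
d²(Y, Kappa) = (14−17)² + (11−6)² = 9 + 25 = 34
d²(Y, Rigel) = (14−14)² + (11−2)² = 0 + 81 = 81
d²(Y, Tauri) = (14−1)² + (11−18)² = 169 + 49 = 218
d²(Y, Vega) = (14−14)² + (11−0)² = 0 + 121 = 121
Sorted ascending: Kappa, Rigel, Vega, … — the second-nearest is Rigel.

Rigel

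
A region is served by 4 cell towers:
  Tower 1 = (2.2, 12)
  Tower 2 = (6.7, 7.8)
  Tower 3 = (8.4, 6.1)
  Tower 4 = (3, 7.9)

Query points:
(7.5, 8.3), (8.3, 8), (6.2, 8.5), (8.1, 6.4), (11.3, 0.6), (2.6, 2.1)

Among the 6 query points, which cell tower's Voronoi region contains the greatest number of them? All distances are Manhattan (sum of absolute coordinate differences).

Tower 2

(7.5, 8.3) — d to each: Tower 1:9, Tower 2:1.3, Tower 3:3.1, Tower 4:4.9 → nearest is Tower 2
(8.3, 8) — d to each: Tower 1:10.1, Tower 2:1.8, Tower 3:2, Tower 4:5.4 → nearest is Tower 2
(6.2, 8.5) — d to each: Tower 1:7.5, Tower 2:1.2, Tower 3:4.6, Tower 4:3.8 → nearest is Tower 2
(8.1, 6.4) — d to each: Tower 1:11.5, Tower 2:2.8, Tower 3:0.6, Tower 4:6.6 → nearest is Tower 3
(11.3, 0.6) — d to each: Tower 1:20.5, Tower 2:11.8, Tower 3:8.4, Tower 4:15.6 → nearest is Tower 3
(2.6, 2.1) — d to each: Tower 1:10.3, Tower 2:9.8, Tower 3:9.8, Tower 4:6.2 → nearest is Tower 4
Tally — Tower 2:3, Tower 3:2, Tower 4:1. Tower 2 captures the most (3).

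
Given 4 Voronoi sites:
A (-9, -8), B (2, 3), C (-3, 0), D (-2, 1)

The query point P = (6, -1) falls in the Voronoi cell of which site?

Squared Euclidean distances:
|PA|² = (6−(-9))² + (-1−(-8))² = 225 + 49 = 274
|PB|² = (6−2)² + (-1−3)² = 16 + 16 = 32
|PC|² = (6−(-3))² + (-1−0)² = 81 + 1 = 82
|PD|² = (6−(-2))² + (-1−1)² = 64 + 4 = 68
Minimum is at B.

B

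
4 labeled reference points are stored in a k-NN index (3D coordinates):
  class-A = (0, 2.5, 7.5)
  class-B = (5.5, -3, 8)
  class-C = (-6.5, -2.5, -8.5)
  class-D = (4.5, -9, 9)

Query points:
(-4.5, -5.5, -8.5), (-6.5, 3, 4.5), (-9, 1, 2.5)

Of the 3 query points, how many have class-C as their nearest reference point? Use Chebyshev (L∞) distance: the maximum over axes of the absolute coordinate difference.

1

(-4.5, -5.5, -8.5) — d to each: class-A:16, class-B:16.5, class-C:3, class-D:17.5 → nearest is class-C
(-6.5, 3, 4.5) — d to each: class-A:6.5, class-B:12, class-C:13, class-D:12 → nearest is class-A
(-9, 1, 2.5) — d to each: class-A:9, class-B:14.5, class-C:11, class-D:13.5 → nearest is class-A
1 of the 3 points has class-C as nearest.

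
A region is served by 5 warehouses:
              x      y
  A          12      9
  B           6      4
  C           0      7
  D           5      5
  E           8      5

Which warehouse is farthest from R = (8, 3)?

Since √ is increasing, it suffices to compare squared distances:
|RA|² = (8−12)² + (3−9)² = 16 + 36 = 52
|RB|² = (8−6)² + (3−4)² = 4 + 1 = 5
|RC|² = (8−0)² + (3−7)² = 64 + 16 = 80
|RD|² = (8−5)² + (3−5)² = 9 + 4 = 13
|RE|² = (8−8)² + (3−5)² = 0 + 4 = 4
The largest is to C.

C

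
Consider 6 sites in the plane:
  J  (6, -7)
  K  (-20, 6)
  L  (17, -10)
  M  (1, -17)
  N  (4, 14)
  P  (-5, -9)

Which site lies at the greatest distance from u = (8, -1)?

K

Since √ is increasing, it suffices to compare squared distances:
|uJ|² = (8−6)² + (-1−(-7))² = 4 + 36 = 40
|uK|² = (8−(-20))² + (-1−6)² = 784 + 49 = 833
|uL|² = (8−17)² + (-1−(-10))² = 81 + 81 = 162
|uM|² = (8−1)² + (-1−(-17))² = 49 + 256 = 305
|uN|² = (8−4)² + (-1−14)² = 16 + 225 = 241
|uP|² = (8−(-5))² + (-1−(-9))² = 169 + 64 = 233
The largest is to K.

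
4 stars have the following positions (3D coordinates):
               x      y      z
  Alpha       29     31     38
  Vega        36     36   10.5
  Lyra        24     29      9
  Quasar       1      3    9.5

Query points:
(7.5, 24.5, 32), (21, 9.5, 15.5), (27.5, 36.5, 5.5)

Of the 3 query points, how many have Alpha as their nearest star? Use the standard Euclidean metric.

1

(7.5, 24.5, 32) — d² to each: Alpha:540.5, Vega:1406.75, Lyra:821.5, Quasar:1010.75 → nearest is Alpha
(21, 9.5, 15.5) — d² to each: Alpha:1032.5, Vega:952.25, Lyra:431.5, Quasar:478.25 → nearest is Lyra
(27.5, 36.5, 5.5) — d² to each: Alpha:1088.75, Vega:97.5, Lyra:80.75, Quasar:1840.5 → nearest is Lyra
1 of the 3 points has Alpha as nearest.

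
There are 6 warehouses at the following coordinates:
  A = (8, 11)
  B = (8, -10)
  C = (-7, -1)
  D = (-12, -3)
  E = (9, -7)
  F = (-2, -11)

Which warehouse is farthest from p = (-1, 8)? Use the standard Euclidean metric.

B

Squared Euclidean distances:
|pA|² = (-1−8)² + (8−11)² = 81 + 9 = 90
|pB|² = (-1−8)² + (8−(-10))² = 81 + 324 = 405
|pC|² = (-1−(-7))² + (8−(-1))² = 36 + 81 = 117
|pD|² = (-1−(-12))² + (8−(-3))² = 121 + 121 = 242
|pE|² = (-1−9)² + (8−(-7))² = 100 + 225 = 325
|pF|² = (-1−(-2))² + (8−(-11))² = 1 + 361 = 362
The largest is to B.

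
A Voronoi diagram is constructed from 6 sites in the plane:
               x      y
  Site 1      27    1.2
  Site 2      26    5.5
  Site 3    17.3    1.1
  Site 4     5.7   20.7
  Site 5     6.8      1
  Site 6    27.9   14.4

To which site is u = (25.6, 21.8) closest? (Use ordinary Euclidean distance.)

Site 6

Squared Euclidean distances:
d²(u, Site 1) = (25.6−27)² + (21.8−1.2)² = 1.96 + 424.36 = 426.32
d²(u, Site 2) = (25.6−26)² + (21.8−5.5)² = 0.16 + 265.69 = 265.85
d²(u, Site 3) = (25.6−17.3)² + (21.8−1.1)² = 68.89 + 428.49 = 497.38
d²(u, Site 4) = (25.6−5.7)² + (21.8−20.7)² = 396.01 + 1.21 = 397.22
d²(u, Site 5) = (25.6−6.8)² + (21.8−1)² = 353.44 + 432.64 = 786.08
d²(u, Site 6) = (25.6−27.9)² + (21.8−14.4)² = 5.29 + 54.76 = 60.05
Site 6 is nearest.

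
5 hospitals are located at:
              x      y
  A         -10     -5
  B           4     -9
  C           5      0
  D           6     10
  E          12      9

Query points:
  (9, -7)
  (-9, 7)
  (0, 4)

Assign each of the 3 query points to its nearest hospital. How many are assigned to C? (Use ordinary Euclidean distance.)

(9, -7) — d² to each: A:365, B:29, C:65, D:298, E:265 → nearest is B
(-9, 7) — d² to each: A:145, B:425, C:245, D:234, E:445 → nearest is A
(0, 4) — d² to each: A:181, B:185, C:41, D:72, E:169 → nearest is C
1 of the 3 points has C as nearest.

1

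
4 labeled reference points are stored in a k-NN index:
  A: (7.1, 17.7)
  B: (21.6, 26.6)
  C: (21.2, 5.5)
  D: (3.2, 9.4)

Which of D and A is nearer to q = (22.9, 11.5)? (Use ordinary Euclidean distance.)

A

Compare squared distances:
|qD|² = (22.9−3.2)² + (11.5−9.4)² = 388.09 + 4.41 = 392.5
|qA|² = (22.9−7.1)² + (11.5−17.7)² = 249.64 + 38.44 = 288.08
392.5 > 288.08, so A is closer.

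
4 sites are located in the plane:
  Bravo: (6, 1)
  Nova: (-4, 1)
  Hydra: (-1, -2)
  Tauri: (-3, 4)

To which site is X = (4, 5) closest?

Compare squared distances (the ordering matches that of the actual distances):
d²(X, Bravo) = (4−6)² + (5−1)² = 4 + 16 = 20
d²(X, Nova) = (4−(-4))² + (5−1)² = 64 + 16 = 80
d²(X, Hydra) = (4−(-1))² + (5−(-2))² = 25 + 49 = 74
d²(X, Tauri) = (4−(-3))² + (5−4)² = 49 + 1 = 50
The smallest is to Bravo, so X lies in the Voronoi region of Bravo.

Bravo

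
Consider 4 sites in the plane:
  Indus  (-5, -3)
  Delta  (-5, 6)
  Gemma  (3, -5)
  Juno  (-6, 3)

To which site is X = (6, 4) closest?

Gemma

Since √ is increasing, it suffices to compare squared distances:
d²(X, Indus) = 121 + 49 = 170
d²(X, Delta) = 121 + 4 = 125
d²(X, Gemma) = 9 + 81 = 90
d²(X, Juno) = 144 + 1 = 145
Minimum is at Gemma.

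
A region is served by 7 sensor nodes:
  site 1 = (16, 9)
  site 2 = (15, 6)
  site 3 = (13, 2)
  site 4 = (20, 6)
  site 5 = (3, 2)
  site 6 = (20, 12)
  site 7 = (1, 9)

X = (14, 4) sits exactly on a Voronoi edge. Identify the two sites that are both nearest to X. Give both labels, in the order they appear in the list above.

site 2 and site 3

Squared distances from X to each site:
d²(X, site 1) = (14−16)² + (4−9)² = 4 + 25 = 29
d²(X, site 2) = (14−15)² + (4−6)² = 1 + 4 = 5
d²(X, site 3) = (14−13)² + (4−2)² = 1 + 4 = 5
d²(X, site 4) = (14−20)² + (4−6)² = 36 + 4 = 40
d²(X, site 5) = (14−3)² + (4−2)² = 121 + 4 = 125
d²(X, site 6) = (14−20)² + (4−12)² = 36 + 64 = 100
d²(X, site 7) = (14−1)² + (4−9)² = 169 + 25 = 194
X is equidistant from site 2 and site 3 (both at squared distance 5), and every other site is strictly farther — so X lies on the site 2–site 3 Voronoi edge.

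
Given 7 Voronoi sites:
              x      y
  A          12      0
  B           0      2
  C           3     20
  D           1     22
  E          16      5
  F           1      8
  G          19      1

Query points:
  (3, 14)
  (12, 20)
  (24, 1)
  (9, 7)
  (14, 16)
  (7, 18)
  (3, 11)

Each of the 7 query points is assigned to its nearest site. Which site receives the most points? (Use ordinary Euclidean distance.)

C

(3, 14) — d² to each: A:277, B:153, C:36, D:68, E:250, F:40, G:425 → nearest is C
(12, 20) — d² to each: A:400, B:468, C:81, D:125, E:241, F:265, G:410 → nearest is C
(24, 1) — d² to each: A:145, B:577, C:802, D:970, E:80, F:578, G:25 → nearest is G
(9, 7) — d² to each: A:58, B:106, C:205, D:289, E:53, F:65, G:136 → nearest is E
(14, 16) — d² to each: A:260, B:392, C:137, D:205, E:125, F:233, G:250 → nearest is E
(7, 18) — d² to each: A:349, B:305, C:20, D:52, E:250, F:136, G:433 → nearest is C
(3, 11) — d² to each: A:202, B:90, C:81, D:125, E:205, F:13, G:356 → nearest is F
Tally — C:3, E:2, F:1, G:1. C captures the most (3).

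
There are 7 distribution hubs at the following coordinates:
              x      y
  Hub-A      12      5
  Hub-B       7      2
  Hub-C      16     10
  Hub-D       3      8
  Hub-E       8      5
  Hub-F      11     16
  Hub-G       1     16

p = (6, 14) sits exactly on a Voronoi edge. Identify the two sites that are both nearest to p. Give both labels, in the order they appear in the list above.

Squared distances from p to each site:
d²(p, Hub-A) = (6−12)² + (14−5)² = 36 + 81 = 117
d²(p, Hub-B) = (6−7)² + (14−2)² = 1 + 144 = 145
d²(p, Hub-C) = (6−16)² + (14−10)² = 100 + 16 = 116
d²(p, Hub-D) = (6−3)² + (14−8)² = 9 + 36 = 45
d²(p, Hub-E) = (6−8)² + (14−5)² = 4 + 81 = 85
d²(p, Hub-F) = (6−11)² + (14−16)² = 25 + 4 = 29
d²(p, Hub-G) = (6−1)² + (14−16)² = 25 + 4 = 29
p is equidistant from Hub-F and Hub-G (both at squared distance 29), and every other site is strictly farther — so p lies on the Hub-F–Hub-G Voronoi edge.

Hub-F and Hub-G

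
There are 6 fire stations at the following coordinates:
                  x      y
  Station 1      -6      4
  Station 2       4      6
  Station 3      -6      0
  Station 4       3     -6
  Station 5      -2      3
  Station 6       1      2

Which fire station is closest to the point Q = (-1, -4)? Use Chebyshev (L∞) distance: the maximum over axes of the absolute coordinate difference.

d(Q, Station 1) = max(5, 8) = 8
d(Q, Station 2) = max(5, 10) = 10
d(Q, Station 3) = max(5, 4) = 5
d(Q, Station 4) = max(4, 2) = 4
d(Q, Station 5) = max(1, 7) = 7
d(Q, Station 6) = max(2, 6) = 6
The smallest is to Station 4, so Q lies in the Voronoi region of Station 4.

Station 4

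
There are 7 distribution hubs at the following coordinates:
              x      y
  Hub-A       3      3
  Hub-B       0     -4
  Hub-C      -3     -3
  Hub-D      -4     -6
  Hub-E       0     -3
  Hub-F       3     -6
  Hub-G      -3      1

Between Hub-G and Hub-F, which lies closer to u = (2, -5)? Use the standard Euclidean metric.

Compare squared distances:
d²(u, Hub-G) = (2−(-3))² + (-5−1)² = 25 + 36 = 61
d²(u, Hub-F) = (2−3)² + (-5−(-6))² = 1 + 1 = 2
61 > 2, so Hub-F is closer.

Hub-F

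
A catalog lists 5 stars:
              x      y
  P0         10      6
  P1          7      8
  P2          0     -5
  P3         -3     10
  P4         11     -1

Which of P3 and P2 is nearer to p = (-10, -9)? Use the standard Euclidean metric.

Compare squared distances:
|pP3|² = (-10−(-3))² + (-9−10)² = 49 + 361 = 410
|pP2|² = (-10−0)² + (-9−(-5))² = 100 + 16 = 116
410 > 116, so P2 is closer.

P2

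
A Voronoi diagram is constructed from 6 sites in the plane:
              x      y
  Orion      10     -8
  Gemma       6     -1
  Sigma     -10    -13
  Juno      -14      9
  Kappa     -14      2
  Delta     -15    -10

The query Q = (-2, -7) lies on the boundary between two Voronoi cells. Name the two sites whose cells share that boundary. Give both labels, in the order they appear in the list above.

Gemma and Sigma

Squared distances from Q to each site:
d²(Q, Orion) = (-2−10)² + (-7−(-8))² = 144 + 1 = 145
d²(Q, Gemma) = (-2−6)² + (-7−(-1))² = 64 + 36 = 100
d²(Q, Sigma) = (-2−(-10))² + (-7−(-13))² = 64 + 36 = 100
d²(Q, Juno) = (-2−(-14))² + (-7−9)² = 144 + 256 = 400
d²(Q, Kappa) = (-2−(-14))² + (-7−2)² = 144 + 81 = 225
d²(Q, Delta) = (-2−(-15))² + (-7−(-10))² = 169 + 9 = 178
Q is equidistant from Gemma and Sigma (both at squared distance 100), and every other site is strictly farther — so Q lies on the Gemma–Sigma Voronoi edge.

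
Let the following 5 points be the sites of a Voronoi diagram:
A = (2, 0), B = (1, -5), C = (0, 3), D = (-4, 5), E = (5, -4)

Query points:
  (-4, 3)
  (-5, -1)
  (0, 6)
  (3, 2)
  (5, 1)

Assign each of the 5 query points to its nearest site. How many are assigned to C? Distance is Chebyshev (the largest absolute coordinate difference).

(-4, 3) — d to each: A:6, B:8, C:4, D:2, E:9 → nearest is D
(-5, -1) — d to each: A:7, B:6, C:5, D:6, E:10 → nearest is C
(0, 6) — d to each: A:6, B:11, C:3, D:4, E:10 → nearest is C
(3, 2) — d to each: A:2, B:7, C:3, D:7, E:6 → nearest is A
(5, 1) — d to each: A:3, B:6, C:5, D:9, E:5 → nearest is A
2 of the 5 points have C as nearest.

2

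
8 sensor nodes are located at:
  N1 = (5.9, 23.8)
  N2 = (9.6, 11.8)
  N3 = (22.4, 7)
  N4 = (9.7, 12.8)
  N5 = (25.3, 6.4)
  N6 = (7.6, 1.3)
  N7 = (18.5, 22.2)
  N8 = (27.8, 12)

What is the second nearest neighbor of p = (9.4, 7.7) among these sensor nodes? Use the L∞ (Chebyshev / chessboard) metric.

N4

d(p,N1) = max(3.5, 16.1) = 16.1
d(p,N2) = max(0.2, 4.1) = 4.1
d(p,N3) = max(13, 0.7) = 13
d(p,N4) = max(0.3, 5.1) = 5.1
d(p,N5) = max(15.9, 1.3) = 15.9
d(p,N6) = max(1.8, 6.4) = 6.4
d(p,N7) = max(9.1, 14.5) = 14.5
d(p,N8) = max(18.4, 4.3) = 18.4
Sorted ascending: N2, N4, N6, … — the second-nearest is N4.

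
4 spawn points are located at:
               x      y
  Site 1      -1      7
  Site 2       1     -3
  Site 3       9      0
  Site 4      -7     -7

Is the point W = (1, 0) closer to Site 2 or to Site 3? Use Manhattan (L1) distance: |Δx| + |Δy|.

d(W, Site 2) = |1−1| + |0−(-3)| = 0 + 3 = 3
d(W, Site 3) = |1−9| + |0−0| = 8 + 0 = 8
3 < 8, so Site 2 is closer.

Site 2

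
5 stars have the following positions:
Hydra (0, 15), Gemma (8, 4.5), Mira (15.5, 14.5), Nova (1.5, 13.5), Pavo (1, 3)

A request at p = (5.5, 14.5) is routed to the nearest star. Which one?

Since √ is increasing, it suffices to compare squared distances:
d²(p, Hydra) = (5.5−0)² + (14.5−15)² = 30.25 + 0.25 = 30.5
d²(p, Gemma) = (5.5−8)² + (14.5−4.5)² = 6.25 + 100 = 106.25
d²(p, Mira) = (5.5−15.5)² + (14.5−14.5)² = 100 + 0 = 100
d²(p, Nova) = (5.5−1.5)² + (14.5−13.5)² = 16 + 1 = 17
d²(p, Pavo) = (5.5−1)² + (14.5−3)² = 20.25 + 132.25 = 152.5
The smallest is to Nova, so p lies in the Voronoi region of Nova.

Nova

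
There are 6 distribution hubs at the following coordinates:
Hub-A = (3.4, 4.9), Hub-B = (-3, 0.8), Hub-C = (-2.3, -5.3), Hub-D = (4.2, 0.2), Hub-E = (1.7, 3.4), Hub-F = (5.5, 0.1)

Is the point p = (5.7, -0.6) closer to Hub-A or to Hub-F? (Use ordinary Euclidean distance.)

Compare squared distances:
d²(p, Hub-A) = (5.7−3.4)² + (-0.6−4.9)² = 5.29 + 30.25 = 35.54
d²(p, Hub-F) = (5.7−5.5)² + (-0.6−0.1)² = 0.04 + 0.49 = 0.53
35.54 > 0.53, so Hub-F is closer.

Hub-F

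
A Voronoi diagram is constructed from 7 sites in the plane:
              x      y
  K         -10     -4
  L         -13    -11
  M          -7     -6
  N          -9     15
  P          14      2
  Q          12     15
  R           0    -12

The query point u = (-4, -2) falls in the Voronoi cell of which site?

Since √ is increasing, it suffices to compare squared distances:
|uK|² = (-4−(-10))² + (-2−(-4))² = 36 + 4 = 40
|uL|² = (-4−(-13))² + (-2−(-11))² = 81 + 81 = 162
|uM|² = (-4−(-7))² + (-2−(-6))² = 9 + 16 = 25
|uN|² = (-4−(-9))² + (-2−15)² = 25 + 289 = 314
|uP|² = (-4−14)² + (-2−2)² = 324 + 16 = 340
|uQ|² = (-4−12)² + (-2−15)² = 256 + 289 = 545
|uR|² = (-4−0)² + (-2−(-12))² = 16 + 100 = 116
The smallest is to M, so u lies in the Voronoi region of M.

M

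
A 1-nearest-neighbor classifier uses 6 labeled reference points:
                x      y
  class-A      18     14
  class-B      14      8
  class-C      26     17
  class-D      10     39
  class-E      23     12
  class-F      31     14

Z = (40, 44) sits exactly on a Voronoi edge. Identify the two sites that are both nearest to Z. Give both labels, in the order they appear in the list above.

Squared distances from Z to each site:
d²(Z, class-A) = (40−18)² + (44−14)² = 484 + 900 = 1384
d²(Z, class-B) = (40−14)² + (44−8)² = 676 + 1296 = 1972
d²(Z, class-C) = (40−26)² + (44−17)² = 196 + 729 = 925
d²(Z, class-D) = (40−10)² + (44−39)² = 900 + 25 = 925
d²(Z, class-E) = (40−23)² + (44−12)² = 289 + 1024 = 1313
d²(Z, class-F) = (40−31)² + (44−14)² = 81 + 900 = 981
Z is equidistant from class-C and class-D (both at squared distance 925), and every other site is strictly farther — so Z lies on the class-C–class-D Voronoi edge.

class-C and class-D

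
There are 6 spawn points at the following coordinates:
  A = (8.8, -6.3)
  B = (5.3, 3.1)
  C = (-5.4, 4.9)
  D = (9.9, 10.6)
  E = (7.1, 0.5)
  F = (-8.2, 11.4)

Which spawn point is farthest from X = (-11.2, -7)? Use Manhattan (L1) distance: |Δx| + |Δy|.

D

d(X,A) = |-11.2−8.8| + |-7−(-6.3)| = 20 + 0.7 = 20.7
d(X,B) = |-11.2−5.3| + |-7−3.1| = 16.5 + 10.1 = 26.6
d(X,C) = |-11.2−(-5.4)| + |-7−4.9| = 5.8 + 11.9 = 17.7
d(X,D) = |-11.2−9.9| + |-7−10.6| = 21.1 + 17.6 = 38.7
d(X,E) = |-11.2−7.1| + |-7−0.5| = 18.3 + 7.5 = 25.8
d(X,F) = |-11.2−(-8.2)| + |-7−11.4| = 3 + 18.4 = 21.4
The largest is to D.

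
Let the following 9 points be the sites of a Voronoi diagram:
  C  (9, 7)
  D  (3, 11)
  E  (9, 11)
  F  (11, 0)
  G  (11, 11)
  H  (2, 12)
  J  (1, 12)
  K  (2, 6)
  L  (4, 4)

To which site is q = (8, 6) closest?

Compare squared distances (the ordering matches that of the actual distances):
|qC|² = 1 + 1 = 2
|qD|² = 25 + 25 = 50
|qE|² = 1 + 25 = 26
|qF|² = 9 + 36 = 45
|qG|² = 9 + 25 = 34
|qH|² = 36 + 36 = 72
|qJ|² = 49 + 36 = 85
|qK|² = 36 + 0 = 36
|qL|² = 16 + 4 = 20
Minimum is at C.

C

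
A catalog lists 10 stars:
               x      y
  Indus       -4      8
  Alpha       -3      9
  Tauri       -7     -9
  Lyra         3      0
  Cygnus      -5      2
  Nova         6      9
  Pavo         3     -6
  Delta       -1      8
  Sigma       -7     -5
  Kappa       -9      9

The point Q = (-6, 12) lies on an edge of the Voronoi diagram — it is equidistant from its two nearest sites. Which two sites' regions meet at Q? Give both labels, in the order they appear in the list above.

Alpha and Kappa

Squared distances from Q to each site:
d²(Q, Indus) = (-6−(-4))² + (12−8)² = 4 + 16 = 20
d²(Q, Alpha) = (-6−(-3))² + (12−9)² = 9 + 9 = 18
d²(Q, Tauri) = (-6−(-7))² + (12−(-9))² = 1 + 441 = 442
d²(Q, Lyra) = (-6−3)² + (12−0)² = 81 + 144 = 225
d²(Q, Cygnus) = (-6−(-5))² + (12−2)² = 1 + 100 = 101
d²(Q, Nova) = (-6−6)² + (12−9)² = 144 + 9 = 153
d²(Q, Pavo) = (-6−3)² + (12−(-6))² = 81 + 324 = 405
d²(Q, Delta) = (-6−(-1))² + (12−8)² = 25 + 16 = 41
d²(Q, Sigma) = (-6−(-7))² + (12−(-5))² = 1 + 289 = 290
d²(Q, Kappa) = (-6−(-9))² + (12−9)² = 9 + 9 = 18
Q is equidistant from Alpha and Kappa (both at squared distance 18), and every other site is strictly farther — so Q lies on the Alpha–Kappa Voronoi edge.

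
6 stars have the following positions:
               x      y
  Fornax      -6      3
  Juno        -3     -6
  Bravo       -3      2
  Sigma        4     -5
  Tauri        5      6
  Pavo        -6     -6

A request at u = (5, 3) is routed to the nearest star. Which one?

Tauri

Compare squared distances (the ordering matches that of the actual distances):
d²(u, Fornax) = (5−(-6))² + (3−3)² = 121 + 0 = 121
d²(u, Juno) = (5−(-3))² + (3−(-6))² = 64 + 81 = 145
d²(u, Bravo) = (5−(-3))² + (3−2)² = 64 + 1 = 65
d²(u, Sigma) = (5−4)² + (3−(-5))² = 1 + 64 = 65
d²(u, Tauri) = (5−5)² + (3−6)² = 0 + 9 = 9
d²(u, Pavo) = (5−(-6))² + (3−(-6))² = 121 + 81 = 202
Minimum is at Tauri.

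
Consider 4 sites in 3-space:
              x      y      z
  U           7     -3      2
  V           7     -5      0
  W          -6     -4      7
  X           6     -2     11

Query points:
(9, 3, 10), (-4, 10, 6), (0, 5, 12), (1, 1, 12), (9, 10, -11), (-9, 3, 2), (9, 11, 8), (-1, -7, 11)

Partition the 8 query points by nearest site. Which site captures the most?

(9, 3, 10) — d² to each: U:104, V:168, W:283, X:35 → nearest is X
(-4, 10, 6) — d² to each: U:306, V:382, W:201, X:269 → nearest is W
(0, 5, 12) — d² to each: U:213, V:293, W:142, X:86 → nearest is X
(1, 1, 12) — d² to each: U:152, V:216, W:99, X:35 → nearest is X
(9, 10, -11) — d² to each: U:342, V:350, W:745, X:637 → nearest is U
(-9, 3, 2) — d² to each: U:292, V:324, W:83, X:331 → nearest is W
(9, 11, 8) — d² to each: U:236, V:324, W:451, X:187 → nearest is X
(-1, -7, 11) — d² to each: U:161, V:189, W:50, X:74 → nearest is W
Tally — U:1, W:3, X:4. X captures the most (4).

X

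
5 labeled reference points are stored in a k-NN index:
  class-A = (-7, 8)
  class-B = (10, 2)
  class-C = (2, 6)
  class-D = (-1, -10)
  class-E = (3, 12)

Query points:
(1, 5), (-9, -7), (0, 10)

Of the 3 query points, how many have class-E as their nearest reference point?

(1, 5) — d² to each: class-A:73, class-B:90, class-C:2, class-D:229, class-E:53 → nearest is class-C
(-9, -7) — d² to each: class-A:229, class-B:442, class-C:290, class-D:73, class-E:505 → nearest is class-D
(0, 10) — d² to each: class-A:53, class-B:164, class-C:20, class-D:401, class-E:13 → nearest is class-E
1 of the 3 points has class-E as nearest.

1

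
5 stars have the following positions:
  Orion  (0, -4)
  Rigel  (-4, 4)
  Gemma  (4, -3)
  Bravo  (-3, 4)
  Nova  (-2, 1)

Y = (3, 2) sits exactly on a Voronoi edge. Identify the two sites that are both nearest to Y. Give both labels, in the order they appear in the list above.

Squared distances from Y to each site:
d²(Y, Orion) = 9 + 36 = 45
d²(Y, Rigel) = 49 + 4 = 53
d²(Y, Gemma) = 1 + 25 = 26
d²(Y, Bravo) = 36 + 4 = 40
d²(Y, Nova) = 25 + 1 = 26
Y is equidistant from Gemma and Nova (both at squared distance 26), and every other site is strictly farther — so Y lies on the Gemma–Nova Voronoi edge.

Gemma and Nova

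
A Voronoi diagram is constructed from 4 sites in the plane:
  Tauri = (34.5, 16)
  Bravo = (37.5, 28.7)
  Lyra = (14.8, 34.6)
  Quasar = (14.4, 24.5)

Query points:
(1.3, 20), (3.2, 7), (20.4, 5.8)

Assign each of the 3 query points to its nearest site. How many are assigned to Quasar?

(1.3, 20) — d² to each: Tauri:1118.24, Bravo:1386.13, Lyra:395.41, Quasar:191.86 → nearest is Quasar
(3.2, 7) — d² to each: Tauri:1060.69, Bravo:1647.38, Lyra:896.32, Quasar:431.69 → nearest is Quasar
(20.4, 5.8) — d² to each: Tauri:302.85, Bravo:816.82, Lyra:860.8, Quasar:385.69 → nearest is Tauri
2 of the 3 points have Quasar as nearest.

2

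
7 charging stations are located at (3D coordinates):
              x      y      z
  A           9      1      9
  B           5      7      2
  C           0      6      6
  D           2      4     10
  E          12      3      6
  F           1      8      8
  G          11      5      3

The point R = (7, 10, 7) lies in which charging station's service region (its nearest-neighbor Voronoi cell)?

Since √ is increasing, it suffices to compare squared distances:
|RA|² = (7−9)² + (10−1)² + (7−9)² = 4 + 81 + 4 = 89
|RB|² = (7−5)² + (10−7)² + (7−2)² = 4 + 9 + 25 = 38
|RC|² = (7−0)² + (10−6)² + (7−6)² = 49 + 16 + 1 = 66
|RD|² = (7−2)² + (10−4)² + (7−10)² = 25 + 36 + 9 = 70
|RE|² = (7−12)² + (10−3)² + (7−6)² = 25 + 49 + 1 = 75
|RF|² = (7−1)² + (10−8)² + (7−8)² = 36 + 4 + 1 = 41
|RG|² = (7−11)² + (10−5)² + (7−3)² = 16 + 25 + 16 = 57
Minimum is at B.

B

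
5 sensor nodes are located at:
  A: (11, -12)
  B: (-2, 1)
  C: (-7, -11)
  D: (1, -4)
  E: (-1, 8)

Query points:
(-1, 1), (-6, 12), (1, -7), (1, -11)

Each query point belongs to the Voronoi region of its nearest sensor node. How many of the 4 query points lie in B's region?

1

(-1, 1) — d² to each: A:313, B:1, C:180, D:29, E:49 → nearest is B
(-6, 12) — d² to each: A:865, B:137, C:530, D:305, E:41 → nearest is E
(1, -7) — d² to each: A:125, B:73, C:80, D:9, E:229 → nearest is D
(1, -11) — d² to each: A:101, B:153, C:64, D:49, E:365 → nearest is D
1 of the 4 points has B as nearest.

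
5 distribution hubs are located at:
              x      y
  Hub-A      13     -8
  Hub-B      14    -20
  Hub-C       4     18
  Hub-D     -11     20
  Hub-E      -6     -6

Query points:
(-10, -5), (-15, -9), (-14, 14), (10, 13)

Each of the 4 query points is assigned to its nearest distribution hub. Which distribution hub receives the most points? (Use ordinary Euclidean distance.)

Hub-E

(-10, -5) — d² to each: Hub-A:538, Hub-B:801, Hub-C:725, Hub-D:626, Hub-E:17 → nearest is Hub-E
(-15, -9) — d² to each: Hub-A:785, Hub-B:962, Hub-C:1090, Hub-D:857, Hub-E:90 → nearest is Hub-E
(-14, 14) — d² to each: Hub-A:1213, Hub-B:1940, Hub-C:340, Hub-D:45, Hub-E:464 → nearest is Hub-D
(10, 13) — d² to each: Hub-A:450, Hub-B:1105, Hub-C:61, Hub-D:490, Hub-E:617 → nearest is Hub-C
Tally — Hub-C:1, Hub-D:1, Hub-E:2. Hub-E captures the most (2).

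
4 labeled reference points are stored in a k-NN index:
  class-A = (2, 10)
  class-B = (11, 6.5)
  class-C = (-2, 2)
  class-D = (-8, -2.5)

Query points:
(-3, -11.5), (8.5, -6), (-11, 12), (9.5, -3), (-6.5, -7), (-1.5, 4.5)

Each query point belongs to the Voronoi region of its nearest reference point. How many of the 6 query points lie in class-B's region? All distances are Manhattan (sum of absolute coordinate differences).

2

(-3, -11.5) — d to each: class-A:26.5, class-B:32, class-C:14.5, class-D:14 → nearest is class-D
(8.5, -6) — d to each: class-A:22.5, class-B:15, class-C:18.5, class-D:20 → nearest is class-B
(-11, 12) — d to each: class-A:15, class-B:27.5, class-C:19, class-D:17.5 → nearest is class-A
(9.5, -3) — d to each: class-A:20.5, class-B:11, class-C:16.5, class-D:18 → nearest is class-B
(-6.5, -7) — d to each: class-A:25.5, class-B:31, class-C:13.5, class-D:6 → nearest is class-D
(-1.5, 4.5) — d to each: class-A:9, class-B:14.5, class-C:3, class-D:13.5 → nearest is class-C
2 of the 6 points have class-B as nearest.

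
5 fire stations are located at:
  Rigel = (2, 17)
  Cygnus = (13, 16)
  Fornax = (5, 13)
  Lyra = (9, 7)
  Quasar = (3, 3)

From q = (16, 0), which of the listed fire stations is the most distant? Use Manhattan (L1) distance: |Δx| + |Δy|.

Rigel

d(q, Rigel) = 14 + 17 = 31
d(q, Cygnus) = 3 + 16 = 19
d(q, Fornax) = 11 + 13 = 24
d(q, Lyra) = 7 + 7 = 14
d(q, Quasar) = 13 + 3 = 16
The largest is to Rigel.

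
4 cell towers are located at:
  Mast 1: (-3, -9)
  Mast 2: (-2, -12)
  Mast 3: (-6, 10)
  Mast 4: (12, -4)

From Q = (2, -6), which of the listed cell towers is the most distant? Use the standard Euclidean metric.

Compare squared distances (the ordering matches that of the actual distances):
d²(Q, Mast 1) = (2−(-3))² + (-6−(-9))² = 25 + 9 = 34
d²(Q, Mast 2) = (2−(-2))² + (-6−(-12))² = 16 + 36 = 52
d²(Q, Mast 3) = (2−(-6))² + (-6−10)² = 64 + 256 = 320
d²(Q, Mast 4) = (2−12)² + (-6−(-4))² = 100 + 4 = 104
The largest is to Mast 3.

Mast 3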